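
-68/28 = -17/7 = -2.43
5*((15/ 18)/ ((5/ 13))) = 65/ 6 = 10.83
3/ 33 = 1/ 11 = 0.09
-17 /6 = -2.83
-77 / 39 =-1.97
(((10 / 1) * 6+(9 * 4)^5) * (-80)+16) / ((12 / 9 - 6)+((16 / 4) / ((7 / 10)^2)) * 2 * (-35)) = 8396699.96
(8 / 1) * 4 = 32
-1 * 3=-3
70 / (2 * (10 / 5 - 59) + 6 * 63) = 35 / 132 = 0.27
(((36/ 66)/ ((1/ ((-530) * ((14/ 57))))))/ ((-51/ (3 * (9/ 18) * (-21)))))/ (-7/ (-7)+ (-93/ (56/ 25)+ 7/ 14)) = 2908640/ 2654091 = 1.10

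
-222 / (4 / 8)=-444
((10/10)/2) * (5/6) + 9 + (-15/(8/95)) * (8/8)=-4049/24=-168.71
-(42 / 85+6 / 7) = -804 / 595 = -1.35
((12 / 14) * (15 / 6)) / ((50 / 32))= 48 / 35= 1.37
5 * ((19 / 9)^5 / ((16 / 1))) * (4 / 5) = 10.48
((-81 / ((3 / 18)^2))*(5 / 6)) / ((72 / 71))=-2396.25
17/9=1.89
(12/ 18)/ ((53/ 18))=12/ 53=0.23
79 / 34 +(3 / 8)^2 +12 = 15737 / 1088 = 14.46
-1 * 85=-85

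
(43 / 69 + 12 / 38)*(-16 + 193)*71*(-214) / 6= -551762513 / 1311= -420871.48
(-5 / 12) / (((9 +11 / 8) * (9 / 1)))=-10 / 2241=-0.00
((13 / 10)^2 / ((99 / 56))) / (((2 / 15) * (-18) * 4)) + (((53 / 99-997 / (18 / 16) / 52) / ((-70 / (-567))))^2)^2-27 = 288702599148252936509 / 903229058160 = 319633869.77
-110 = -110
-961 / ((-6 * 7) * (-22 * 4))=-0.26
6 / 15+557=2787 / 5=557.40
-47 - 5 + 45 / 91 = -4687 / 91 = -51.51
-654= -654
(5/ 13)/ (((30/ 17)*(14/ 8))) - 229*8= -500102/ 273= -1831.88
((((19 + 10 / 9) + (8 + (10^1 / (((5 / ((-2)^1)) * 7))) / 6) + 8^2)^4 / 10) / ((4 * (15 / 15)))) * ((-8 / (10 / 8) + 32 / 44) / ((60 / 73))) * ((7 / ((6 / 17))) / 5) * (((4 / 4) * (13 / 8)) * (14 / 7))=-21531733825143543859 / 135025380000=-159464345.33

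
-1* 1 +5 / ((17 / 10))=33 / 17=1.94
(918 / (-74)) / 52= -459 / 1924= -0.24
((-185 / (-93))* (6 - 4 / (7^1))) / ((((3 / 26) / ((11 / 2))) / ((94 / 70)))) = 9449726 / 13671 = 691.22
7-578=-571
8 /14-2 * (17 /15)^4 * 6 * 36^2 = -112249724 /4375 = -25657.08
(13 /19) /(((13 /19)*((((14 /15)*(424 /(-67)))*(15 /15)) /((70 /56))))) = -5025 /23744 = -0.21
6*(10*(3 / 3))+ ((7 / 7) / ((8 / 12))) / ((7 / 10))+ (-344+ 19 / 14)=-561 / 2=-280.50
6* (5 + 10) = 90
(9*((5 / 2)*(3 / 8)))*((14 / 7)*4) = 135 / 2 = 67.50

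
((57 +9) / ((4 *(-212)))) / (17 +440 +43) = -33 / 212000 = -0.00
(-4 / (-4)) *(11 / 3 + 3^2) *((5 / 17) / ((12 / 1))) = 0.31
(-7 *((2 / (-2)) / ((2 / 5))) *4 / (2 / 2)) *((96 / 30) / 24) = 28 / 3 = 9.33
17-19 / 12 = 185 / 12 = 15.42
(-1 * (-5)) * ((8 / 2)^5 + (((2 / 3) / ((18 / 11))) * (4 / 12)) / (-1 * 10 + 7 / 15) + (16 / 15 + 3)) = 1804232 / 351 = 5140.26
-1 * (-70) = 70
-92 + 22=-70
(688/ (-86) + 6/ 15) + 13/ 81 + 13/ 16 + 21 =93137/ 6480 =14.37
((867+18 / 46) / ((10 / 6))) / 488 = 5985 / 5612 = 1.07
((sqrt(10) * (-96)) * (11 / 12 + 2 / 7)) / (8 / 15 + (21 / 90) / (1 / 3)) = -24240 * sqrt(10) / 259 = -295.96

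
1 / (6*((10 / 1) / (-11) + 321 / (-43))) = -473 / 23766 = -0.02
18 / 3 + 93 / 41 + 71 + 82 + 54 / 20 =67227 / 410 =163.97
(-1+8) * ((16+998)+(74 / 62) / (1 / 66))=237132 / 31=7649.42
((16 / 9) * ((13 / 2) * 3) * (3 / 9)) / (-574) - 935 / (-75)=160747 / 12915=12.45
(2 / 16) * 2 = 1 / 4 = 0.25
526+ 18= 544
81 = 81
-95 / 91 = -1.04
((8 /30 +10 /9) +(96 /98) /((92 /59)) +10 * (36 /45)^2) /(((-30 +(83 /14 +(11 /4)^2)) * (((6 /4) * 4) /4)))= -2728384 /8037603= -0.34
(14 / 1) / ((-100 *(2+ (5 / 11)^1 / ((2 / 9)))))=-0.03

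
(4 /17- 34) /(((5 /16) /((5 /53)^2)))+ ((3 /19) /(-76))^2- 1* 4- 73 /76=-5.92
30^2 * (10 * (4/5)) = 7200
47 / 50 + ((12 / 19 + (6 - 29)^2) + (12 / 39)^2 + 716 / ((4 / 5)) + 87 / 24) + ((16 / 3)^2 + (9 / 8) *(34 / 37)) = 311961646469 / 213852600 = 1458.77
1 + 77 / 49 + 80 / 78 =982 / 273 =3.60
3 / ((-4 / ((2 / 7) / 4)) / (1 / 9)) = -1 / 168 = -0.01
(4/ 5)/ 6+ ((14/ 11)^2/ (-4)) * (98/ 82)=-26093/ 74415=-0.35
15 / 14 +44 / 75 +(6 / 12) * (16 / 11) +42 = 44.39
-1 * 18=-18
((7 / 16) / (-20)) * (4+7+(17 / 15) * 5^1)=-0.36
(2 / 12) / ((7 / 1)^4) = 0.00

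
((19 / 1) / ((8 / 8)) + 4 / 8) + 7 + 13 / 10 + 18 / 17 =2453 / 85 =28.86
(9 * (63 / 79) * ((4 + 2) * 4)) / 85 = 13608 / 6715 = 2.03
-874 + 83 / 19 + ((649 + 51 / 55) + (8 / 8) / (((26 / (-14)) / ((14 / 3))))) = -9056459 / 40755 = -222.22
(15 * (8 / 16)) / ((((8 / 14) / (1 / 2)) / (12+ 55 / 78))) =34685 / 416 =83.38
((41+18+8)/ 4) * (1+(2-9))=-100.50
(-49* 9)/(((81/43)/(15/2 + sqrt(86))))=-2107* sqrt(86)/9 - 10535/6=-3926.89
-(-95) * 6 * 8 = 4560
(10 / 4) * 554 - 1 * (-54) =1439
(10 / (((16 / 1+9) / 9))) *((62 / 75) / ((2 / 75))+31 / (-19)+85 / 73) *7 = 5335974 / 6935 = 769.43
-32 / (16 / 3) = -6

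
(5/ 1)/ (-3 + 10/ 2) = 5/ 2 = 2.50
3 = 3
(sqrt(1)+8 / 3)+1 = 14 / 3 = 4.67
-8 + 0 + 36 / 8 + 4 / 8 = -3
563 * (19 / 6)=1782.83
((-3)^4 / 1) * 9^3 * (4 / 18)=13122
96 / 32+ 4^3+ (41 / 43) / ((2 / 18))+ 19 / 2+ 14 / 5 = 37789 / 430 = 87.88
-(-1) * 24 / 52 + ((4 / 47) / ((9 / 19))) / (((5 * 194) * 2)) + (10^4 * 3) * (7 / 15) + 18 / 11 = 410781859217 / 29337165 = 14002.10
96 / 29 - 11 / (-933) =89887 / 27057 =3.32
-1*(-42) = 42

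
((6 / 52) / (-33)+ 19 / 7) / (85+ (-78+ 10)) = 5427 / 34034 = 0.16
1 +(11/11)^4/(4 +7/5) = 32/27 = 1.19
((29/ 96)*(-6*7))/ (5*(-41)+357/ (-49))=1421/ 23776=0.06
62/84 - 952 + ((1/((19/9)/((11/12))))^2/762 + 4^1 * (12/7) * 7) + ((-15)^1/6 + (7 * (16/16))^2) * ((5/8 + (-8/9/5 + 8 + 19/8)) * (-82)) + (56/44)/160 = -71454547734853/1694505120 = -42168.39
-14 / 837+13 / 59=10055 / 49383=0.20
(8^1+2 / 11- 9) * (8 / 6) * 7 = -84 / 11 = -7.64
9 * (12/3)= 36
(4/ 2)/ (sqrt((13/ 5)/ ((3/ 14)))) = sqrt(2730)/ 91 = 0.57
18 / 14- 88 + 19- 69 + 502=365.29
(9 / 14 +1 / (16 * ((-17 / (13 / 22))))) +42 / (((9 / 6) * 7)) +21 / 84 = 4.89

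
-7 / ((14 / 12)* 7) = -6 / 7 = -0.86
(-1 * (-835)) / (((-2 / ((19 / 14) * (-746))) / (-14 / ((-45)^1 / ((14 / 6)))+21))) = 495898651 / 54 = 9183308.35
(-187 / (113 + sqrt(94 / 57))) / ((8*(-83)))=1204467 / 483218696 - 187*sqrt(5358) / 483218696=0.00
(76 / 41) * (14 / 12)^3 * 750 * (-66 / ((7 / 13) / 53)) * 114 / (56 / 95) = -227431579375 / 82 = -2773555846.04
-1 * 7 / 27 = -7 / 27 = -0.26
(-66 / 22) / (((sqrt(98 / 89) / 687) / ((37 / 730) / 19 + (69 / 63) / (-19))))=11000931 * sqrt(178) / 1359260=107.98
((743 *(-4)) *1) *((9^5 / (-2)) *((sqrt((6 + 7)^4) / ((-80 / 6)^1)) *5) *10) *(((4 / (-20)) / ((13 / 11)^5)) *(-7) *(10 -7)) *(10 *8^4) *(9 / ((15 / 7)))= -17428279733400431.98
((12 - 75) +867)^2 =646416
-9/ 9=-1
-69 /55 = -1.25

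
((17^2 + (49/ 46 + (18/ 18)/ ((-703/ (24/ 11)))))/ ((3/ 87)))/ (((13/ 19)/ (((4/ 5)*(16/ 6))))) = 9575133232/ 365079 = 26227.57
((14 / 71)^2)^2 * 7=268912 / 25411681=0.01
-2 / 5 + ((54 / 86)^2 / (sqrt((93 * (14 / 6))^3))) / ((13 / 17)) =-0.40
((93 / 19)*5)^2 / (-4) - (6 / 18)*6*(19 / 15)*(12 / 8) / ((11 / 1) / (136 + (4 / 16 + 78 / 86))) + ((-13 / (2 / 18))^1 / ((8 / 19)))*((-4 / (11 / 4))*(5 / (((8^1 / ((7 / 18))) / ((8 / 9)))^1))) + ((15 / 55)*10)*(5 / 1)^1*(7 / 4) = -85.93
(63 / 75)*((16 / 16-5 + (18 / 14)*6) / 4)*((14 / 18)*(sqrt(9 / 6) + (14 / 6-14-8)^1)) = -5369 / 450 + 91*sqrt(6) / 300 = -11.19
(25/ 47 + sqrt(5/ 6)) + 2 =sqrt(30)/ 6 + 119/ 47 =3.44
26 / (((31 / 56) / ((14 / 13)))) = 1568 / 31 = 50.58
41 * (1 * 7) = 287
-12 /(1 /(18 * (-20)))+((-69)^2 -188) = 8893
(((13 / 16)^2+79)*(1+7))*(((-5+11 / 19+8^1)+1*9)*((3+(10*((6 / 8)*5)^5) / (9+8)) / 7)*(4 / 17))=2661851365707 / 22491136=118351.13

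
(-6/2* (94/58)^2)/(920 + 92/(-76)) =-41971/4893779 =-0.01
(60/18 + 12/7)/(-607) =-106/12747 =-0.01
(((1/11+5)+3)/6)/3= 89/198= 0.45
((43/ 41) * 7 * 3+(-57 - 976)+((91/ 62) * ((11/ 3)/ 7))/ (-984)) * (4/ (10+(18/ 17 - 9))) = -3145560031/ 1601460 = -1964.18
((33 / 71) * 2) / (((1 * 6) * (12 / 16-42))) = -4 / 1065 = -0.00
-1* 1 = -1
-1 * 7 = -7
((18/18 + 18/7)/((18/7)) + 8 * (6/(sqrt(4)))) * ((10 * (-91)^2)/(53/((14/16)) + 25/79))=10463913005/303039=34529.92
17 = 17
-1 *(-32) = 32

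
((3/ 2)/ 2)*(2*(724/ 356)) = 543/ 178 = 3.05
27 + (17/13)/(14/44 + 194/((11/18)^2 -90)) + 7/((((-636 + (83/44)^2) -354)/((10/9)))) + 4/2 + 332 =2020362154905577/5607695439099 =360.28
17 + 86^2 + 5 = 7418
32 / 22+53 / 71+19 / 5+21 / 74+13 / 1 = 5572731 / 288970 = 19.28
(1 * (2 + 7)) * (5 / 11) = 45 / 11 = 4.09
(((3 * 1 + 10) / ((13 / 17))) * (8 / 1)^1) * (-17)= -2312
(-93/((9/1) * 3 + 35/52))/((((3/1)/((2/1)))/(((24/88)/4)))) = -2418/15829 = -0.15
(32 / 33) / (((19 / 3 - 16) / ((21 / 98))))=-48 / 2233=-0.02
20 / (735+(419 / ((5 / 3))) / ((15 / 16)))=500 / 25079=0.02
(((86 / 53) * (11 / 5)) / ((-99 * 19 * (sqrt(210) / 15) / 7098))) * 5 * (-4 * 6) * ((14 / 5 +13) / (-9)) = -9185488 * sqrt(210) / 45315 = -2937.45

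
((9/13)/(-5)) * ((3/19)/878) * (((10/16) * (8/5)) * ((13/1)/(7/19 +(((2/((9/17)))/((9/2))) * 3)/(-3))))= 2187/3182750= 0.00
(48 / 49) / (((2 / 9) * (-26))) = -108 / 637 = -0.17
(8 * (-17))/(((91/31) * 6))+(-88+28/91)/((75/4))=-16924/1365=-12.40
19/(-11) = -19/11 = -1.73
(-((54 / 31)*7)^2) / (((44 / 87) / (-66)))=18646362 / 961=19403.08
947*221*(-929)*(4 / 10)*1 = -388855246 / 5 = -77771049.20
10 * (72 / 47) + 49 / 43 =16.46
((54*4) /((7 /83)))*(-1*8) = -143424 /7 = -20489.14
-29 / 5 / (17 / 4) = -1.36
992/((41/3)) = 2976/41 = 72.59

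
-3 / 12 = -1 / 4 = -0.25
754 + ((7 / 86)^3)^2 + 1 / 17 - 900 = -1003731308372383 / 6877642997312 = -145.94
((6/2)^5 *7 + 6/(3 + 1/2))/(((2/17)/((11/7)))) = 2228853/98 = 22743.40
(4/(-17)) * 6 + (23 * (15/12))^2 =224441/272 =825.15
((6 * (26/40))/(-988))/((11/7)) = -21/8360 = -0.00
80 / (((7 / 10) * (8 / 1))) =14.29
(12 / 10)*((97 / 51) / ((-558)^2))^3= 912673 / 3336833030784075465120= 0.00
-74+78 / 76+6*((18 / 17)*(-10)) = -88181 / 646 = -136.50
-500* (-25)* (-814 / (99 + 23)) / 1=-5087500 / 61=-83401.64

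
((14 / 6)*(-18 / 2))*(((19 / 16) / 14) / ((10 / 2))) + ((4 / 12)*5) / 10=-91 / 480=-0.19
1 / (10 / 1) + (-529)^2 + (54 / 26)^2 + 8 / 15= 1418818951 / 5070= 279845.95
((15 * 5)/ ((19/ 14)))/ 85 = 210/ 323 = 0.65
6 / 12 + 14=29 / 2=14.50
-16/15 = -1.07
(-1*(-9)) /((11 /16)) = 144 /11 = 13.09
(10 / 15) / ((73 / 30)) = 20 / 73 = 0.27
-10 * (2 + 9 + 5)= -160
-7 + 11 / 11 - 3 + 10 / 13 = -8.23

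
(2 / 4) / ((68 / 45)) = 45 / 136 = 0.33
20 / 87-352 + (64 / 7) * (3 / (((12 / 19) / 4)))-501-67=-454348 / 609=-746.06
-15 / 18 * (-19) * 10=475 / 3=158.33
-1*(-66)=66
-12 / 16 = -3 / 4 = -0.75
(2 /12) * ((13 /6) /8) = 13 /288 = 0.05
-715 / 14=-51.07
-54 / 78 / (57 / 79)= -237 / 247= -0.96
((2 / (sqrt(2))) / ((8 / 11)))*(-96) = -132*sqrt(2) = -186.68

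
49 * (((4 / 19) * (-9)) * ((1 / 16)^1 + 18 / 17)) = -134505 / 1292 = -104.11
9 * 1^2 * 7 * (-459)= -28917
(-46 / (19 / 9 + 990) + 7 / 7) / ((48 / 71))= 604565 / 428592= 1.41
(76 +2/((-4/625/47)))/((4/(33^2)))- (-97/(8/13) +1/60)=-59667349/15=-3977823.27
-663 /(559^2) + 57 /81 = 455326 /648999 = 0.70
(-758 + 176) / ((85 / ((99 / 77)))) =-5238 / 595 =-8.80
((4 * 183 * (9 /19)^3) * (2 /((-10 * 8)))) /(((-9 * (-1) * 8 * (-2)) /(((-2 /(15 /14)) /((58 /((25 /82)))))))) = -0.00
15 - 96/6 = -1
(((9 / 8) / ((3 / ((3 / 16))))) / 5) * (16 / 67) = 9 / 2680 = 0.00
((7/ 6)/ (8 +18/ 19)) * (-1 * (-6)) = 133/ 170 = 0.78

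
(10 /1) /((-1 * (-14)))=5 /7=0.71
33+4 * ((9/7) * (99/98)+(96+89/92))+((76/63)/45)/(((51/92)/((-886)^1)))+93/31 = 62933299091/162947295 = 386.22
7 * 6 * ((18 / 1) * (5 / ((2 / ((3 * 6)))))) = 34020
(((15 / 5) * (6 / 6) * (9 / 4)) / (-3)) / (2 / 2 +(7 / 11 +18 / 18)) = -99 / 116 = -0.85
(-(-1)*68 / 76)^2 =289 / 361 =0.80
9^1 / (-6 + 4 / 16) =-36 / 23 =-1.57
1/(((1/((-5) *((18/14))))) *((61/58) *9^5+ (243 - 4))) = -2610/25310957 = -0.00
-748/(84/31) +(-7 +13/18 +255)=-3443/126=-27.33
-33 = -33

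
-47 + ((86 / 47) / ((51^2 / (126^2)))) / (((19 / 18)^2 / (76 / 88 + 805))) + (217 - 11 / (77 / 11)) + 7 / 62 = 193043009355199 / 23409132362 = 8246.48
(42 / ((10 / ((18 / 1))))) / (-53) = -378 / 265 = -1.43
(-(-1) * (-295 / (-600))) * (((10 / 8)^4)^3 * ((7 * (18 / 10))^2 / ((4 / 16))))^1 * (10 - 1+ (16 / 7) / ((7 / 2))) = 1471658203125 / 33554432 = 43858.83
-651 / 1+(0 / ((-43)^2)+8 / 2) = -647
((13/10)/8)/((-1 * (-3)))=13/240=0.05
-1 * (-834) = 834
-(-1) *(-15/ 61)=-15/ 61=-0.25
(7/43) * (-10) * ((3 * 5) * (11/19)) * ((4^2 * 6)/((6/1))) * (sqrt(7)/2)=-92400 * sqrt(7)/817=-299.23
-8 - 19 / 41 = -347 / 41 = -8.46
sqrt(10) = 3.16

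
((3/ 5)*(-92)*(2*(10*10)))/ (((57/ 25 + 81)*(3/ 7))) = -322000/ 1041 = -309.32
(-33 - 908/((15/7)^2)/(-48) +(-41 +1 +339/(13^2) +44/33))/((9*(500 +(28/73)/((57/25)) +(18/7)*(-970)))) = 290361363817/79509353274000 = 0.00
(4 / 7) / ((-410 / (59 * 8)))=-944 / 1435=-0.66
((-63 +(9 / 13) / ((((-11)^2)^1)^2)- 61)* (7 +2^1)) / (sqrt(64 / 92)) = -1338.04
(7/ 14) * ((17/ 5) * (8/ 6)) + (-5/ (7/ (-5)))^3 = 246037/ 5145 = 47.82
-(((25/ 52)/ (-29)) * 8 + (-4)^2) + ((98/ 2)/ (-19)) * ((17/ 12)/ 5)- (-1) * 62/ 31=-6273961/ 429780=-14.60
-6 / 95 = -0.06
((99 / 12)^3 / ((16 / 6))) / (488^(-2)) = 401164731 / 8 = 50145591.38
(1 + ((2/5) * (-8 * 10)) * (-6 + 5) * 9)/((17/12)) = 204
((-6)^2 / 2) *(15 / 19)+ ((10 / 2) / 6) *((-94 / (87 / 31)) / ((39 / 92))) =-9985850 / 193401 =-51.63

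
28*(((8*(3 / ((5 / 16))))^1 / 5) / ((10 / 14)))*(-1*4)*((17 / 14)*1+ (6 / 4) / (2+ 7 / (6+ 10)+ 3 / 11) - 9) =17418.51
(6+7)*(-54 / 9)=-78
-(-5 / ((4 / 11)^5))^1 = 805255 / 1024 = 786.38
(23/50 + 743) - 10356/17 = 114141/850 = 134.28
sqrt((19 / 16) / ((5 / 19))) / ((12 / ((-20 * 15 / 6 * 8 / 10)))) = -19 * sqrt(5) / 6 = -7.08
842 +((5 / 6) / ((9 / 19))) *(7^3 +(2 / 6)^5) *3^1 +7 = 5815888 / 2187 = 2659.30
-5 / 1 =-5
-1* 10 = -10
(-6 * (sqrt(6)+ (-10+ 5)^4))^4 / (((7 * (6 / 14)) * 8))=52735185000 * sqrt(6)+ 8240505470694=8369679765435.27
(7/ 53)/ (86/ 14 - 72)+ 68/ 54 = 1.26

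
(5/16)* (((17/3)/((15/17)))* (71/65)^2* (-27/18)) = -1456849/405600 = -3.59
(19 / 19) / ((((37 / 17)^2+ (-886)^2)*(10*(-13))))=-289 / 29492477690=-0.00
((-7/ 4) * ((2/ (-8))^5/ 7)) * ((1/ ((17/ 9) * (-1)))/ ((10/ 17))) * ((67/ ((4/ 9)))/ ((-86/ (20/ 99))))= 603/ 7749632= 0.00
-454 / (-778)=227 / 389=0.58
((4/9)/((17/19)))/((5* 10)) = 38/3825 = 0.01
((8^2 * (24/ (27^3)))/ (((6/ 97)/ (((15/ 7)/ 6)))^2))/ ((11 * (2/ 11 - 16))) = -3763600/ 251725887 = -0.01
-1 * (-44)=44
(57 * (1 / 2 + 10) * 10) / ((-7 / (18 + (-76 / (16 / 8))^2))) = -1250010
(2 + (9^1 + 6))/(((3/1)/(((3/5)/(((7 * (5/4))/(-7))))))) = -68/25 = -2.72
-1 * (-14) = 14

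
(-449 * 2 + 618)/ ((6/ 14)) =-1960/ 3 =-653.33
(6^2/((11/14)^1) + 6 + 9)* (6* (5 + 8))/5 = 52182/55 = 948.76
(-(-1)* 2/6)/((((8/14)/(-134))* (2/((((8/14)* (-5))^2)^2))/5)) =-13400000/1029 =-13022.35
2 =2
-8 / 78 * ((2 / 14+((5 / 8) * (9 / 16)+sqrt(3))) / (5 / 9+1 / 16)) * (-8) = 5316 / 8099+1536 * sqrt(3) / 1157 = 2.96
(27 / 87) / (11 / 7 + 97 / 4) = 84 / 6989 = 0.01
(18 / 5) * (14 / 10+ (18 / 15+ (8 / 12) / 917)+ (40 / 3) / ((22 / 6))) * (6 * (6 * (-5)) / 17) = -203839848 / 857395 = -237.74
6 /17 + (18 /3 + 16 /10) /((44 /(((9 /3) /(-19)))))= 609 /1870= 0.33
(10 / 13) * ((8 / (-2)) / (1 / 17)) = -680 / 13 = -52.31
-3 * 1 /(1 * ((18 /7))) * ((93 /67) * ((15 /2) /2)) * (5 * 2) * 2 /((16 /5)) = -81375 /2144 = -37.95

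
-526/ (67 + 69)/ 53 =-263/ 3604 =-0.07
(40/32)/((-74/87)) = -435/296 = -1.47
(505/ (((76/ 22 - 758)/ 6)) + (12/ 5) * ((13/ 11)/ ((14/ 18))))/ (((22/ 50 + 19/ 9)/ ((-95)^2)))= -9575209125/ 7336868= -1305.08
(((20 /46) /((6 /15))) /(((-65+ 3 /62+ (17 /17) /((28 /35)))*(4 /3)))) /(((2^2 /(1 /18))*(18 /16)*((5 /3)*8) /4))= -155 /3270186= -0.00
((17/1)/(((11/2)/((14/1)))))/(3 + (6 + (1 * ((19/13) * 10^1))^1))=6188/3377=1.83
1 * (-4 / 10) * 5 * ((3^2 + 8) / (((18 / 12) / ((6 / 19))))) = -136 / 19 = -7.16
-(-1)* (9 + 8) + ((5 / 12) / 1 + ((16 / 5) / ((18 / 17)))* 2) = 4223 / 180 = 23.46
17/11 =1.55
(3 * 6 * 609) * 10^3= 10962000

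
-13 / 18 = -0.72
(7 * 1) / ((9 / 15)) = 35 / 3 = 11.67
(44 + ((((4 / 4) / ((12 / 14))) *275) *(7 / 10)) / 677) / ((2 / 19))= 6842869 / 16248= 421.15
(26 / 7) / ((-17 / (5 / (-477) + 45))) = -557960 / 56763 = -9.83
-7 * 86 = -602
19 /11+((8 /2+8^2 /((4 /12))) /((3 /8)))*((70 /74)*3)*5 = 3019103 /407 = 7417.94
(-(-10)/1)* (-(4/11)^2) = -160/121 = -1.32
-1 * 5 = -5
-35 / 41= -0.85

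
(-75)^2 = 5625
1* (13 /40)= 13 /40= 0.32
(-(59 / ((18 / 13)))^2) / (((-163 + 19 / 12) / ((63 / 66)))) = 316771 / 29502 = 10.74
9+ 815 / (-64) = -239 / 64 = -3.73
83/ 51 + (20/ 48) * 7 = 309/ 68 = 4.54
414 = 414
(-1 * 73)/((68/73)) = -5329/68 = -78.37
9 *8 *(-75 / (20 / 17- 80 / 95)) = -16150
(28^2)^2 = 614656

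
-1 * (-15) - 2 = 13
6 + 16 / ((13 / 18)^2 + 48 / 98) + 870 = 14319948 / 16057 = 891.82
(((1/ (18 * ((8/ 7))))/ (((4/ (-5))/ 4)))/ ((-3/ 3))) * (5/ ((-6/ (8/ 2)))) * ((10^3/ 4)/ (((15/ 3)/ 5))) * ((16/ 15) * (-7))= 122500/ 81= 1512.35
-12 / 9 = -1.33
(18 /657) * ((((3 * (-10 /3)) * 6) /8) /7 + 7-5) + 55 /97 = 29366 /49567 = 0.59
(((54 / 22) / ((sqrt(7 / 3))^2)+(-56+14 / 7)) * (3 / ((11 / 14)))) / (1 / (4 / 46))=-48924 / 2783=-17.58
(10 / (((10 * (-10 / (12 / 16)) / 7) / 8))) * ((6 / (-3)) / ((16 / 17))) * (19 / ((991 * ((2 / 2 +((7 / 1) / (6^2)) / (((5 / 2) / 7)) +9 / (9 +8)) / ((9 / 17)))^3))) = 4743110925 / 1666212045713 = 0.00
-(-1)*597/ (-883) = -597/ 883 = -0.68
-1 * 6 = -6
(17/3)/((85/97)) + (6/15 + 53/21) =986/105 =9.39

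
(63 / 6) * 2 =21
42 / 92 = 21 / 46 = 0.46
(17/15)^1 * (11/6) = 187/90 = 2.08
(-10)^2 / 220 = 5 / 11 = 0.45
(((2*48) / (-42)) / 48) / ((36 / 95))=-95 / 756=-0.13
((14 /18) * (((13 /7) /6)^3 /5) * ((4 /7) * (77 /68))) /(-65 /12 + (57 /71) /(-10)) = -1715857 /3160030482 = -0.00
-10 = -10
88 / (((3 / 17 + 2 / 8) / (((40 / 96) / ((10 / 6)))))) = 1496 / 29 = 51.59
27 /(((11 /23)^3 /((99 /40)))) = 2956581 /4840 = 610.86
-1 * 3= -3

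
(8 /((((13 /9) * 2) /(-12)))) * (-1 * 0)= 0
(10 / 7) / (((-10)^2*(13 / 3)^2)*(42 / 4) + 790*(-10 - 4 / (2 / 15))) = -3 / 24955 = -0.00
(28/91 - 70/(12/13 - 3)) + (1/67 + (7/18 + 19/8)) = 6921563/188136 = 36.79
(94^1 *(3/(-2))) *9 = -1269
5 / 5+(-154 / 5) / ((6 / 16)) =-1217 / 15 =-81.13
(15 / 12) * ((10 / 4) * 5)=125 / 8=15.62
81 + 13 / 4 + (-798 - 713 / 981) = -2803607 / 3924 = -714.48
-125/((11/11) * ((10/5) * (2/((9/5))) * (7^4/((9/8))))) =-2025/76832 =-0.03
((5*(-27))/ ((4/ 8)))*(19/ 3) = -1710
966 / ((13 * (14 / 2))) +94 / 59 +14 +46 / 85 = 1743952 / 65195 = 26.75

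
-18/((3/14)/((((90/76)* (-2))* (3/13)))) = 11340/247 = 45.91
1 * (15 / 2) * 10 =75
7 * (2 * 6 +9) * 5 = 735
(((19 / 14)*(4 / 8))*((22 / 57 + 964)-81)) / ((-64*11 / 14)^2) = 352471 / 1486848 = 0.24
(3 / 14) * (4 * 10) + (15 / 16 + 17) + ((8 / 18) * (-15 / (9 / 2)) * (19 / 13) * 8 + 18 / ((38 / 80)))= 35166661 / 746928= 47.08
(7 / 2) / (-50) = -7 / 100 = -0.07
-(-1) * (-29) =-29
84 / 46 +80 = 1882 / 23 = 81.83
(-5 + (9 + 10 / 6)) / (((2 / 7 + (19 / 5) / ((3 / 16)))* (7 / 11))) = 935 / 2158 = 0.43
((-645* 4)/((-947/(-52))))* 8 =-1073280/947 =-1133.35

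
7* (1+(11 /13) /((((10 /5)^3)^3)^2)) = 23855181 /3407872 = 7.00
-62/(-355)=62/355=0.17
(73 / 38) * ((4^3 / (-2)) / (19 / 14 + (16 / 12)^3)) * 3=-1324512 / 26771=-49.48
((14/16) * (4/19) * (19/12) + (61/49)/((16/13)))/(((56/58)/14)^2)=2577665/9408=273.99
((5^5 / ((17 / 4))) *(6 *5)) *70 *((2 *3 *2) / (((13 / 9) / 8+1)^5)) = 195039697305600 / 24137569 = 8080337.22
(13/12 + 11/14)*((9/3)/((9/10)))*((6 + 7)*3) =10205/42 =242.98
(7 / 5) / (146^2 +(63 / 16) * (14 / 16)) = 896 / 13644445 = 0.00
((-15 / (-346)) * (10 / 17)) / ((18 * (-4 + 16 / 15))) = -125 / 258808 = -0.00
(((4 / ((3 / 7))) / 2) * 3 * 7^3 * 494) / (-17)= -139540.47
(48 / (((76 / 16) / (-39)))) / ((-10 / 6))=22464 / 95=236.46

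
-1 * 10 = -10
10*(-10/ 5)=-20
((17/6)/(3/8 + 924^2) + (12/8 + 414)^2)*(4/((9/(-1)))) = -14150032015385/184415697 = -76729.00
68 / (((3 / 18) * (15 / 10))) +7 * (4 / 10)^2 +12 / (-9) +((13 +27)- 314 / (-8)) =105311 / 300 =351.04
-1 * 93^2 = -8649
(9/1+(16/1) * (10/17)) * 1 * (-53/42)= -16589/714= -23.23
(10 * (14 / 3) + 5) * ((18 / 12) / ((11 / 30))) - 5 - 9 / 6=4507 / 22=204.86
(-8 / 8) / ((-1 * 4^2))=1 / 16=0.06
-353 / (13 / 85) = -30005 / 13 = -2308.08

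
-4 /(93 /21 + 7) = -7 /20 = -0.35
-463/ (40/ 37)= -17131/ 40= -428.28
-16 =-16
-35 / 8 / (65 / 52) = -7 / 2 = -3.50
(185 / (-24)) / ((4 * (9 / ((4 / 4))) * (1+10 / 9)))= -185 / 1824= -0.10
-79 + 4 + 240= 165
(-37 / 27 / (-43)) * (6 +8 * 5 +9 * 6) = 3700 / 1161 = 3.19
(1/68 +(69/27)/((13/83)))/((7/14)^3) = 259858/1989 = 130.65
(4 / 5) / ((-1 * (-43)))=4 / 215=0.02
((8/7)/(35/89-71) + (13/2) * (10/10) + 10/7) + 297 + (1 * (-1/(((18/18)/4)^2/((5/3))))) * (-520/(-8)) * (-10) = 17638.25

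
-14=-14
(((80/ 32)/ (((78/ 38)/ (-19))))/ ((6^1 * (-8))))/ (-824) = -0.00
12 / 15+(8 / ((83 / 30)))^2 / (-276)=609788 / 792235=0.77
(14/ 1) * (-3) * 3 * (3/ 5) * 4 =-1512/ 5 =-302.40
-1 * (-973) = 973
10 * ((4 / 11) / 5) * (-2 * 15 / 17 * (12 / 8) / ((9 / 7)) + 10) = 1080 / 187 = 5.78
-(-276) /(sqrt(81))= 92 /3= 30.67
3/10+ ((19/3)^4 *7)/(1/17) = 155082233/810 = 191459.55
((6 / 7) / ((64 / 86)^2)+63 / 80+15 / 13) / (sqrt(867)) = 270937* sqrt(3) / 3960320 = 0.12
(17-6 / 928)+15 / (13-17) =6145 / 464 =13.24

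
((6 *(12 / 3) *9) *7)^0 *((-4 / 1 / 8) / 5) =-1 / 10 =-0.10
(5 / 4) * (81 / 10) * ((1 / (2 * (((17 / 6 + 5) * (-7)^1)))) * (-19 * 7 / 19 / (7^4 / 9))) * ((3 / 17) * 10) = 32805 / 7673596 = 0.00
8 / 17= 0.47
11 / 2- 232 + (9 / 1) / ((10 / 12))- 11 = -2267 / 10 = -226.70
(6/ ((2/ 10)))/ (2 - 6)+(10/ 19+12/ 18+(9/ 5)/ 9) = -3481/ 570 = -6.11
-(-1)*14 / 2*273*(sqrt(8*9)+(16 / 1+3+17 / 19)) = 11466*sqrt(2)+722358 / 19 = 54234.21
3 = 3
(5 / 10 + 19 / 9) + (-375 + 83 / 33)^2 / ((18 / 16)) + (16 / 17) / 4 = 41098316327 / 333234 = 123331.70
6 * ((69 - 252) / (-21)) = 366 / 7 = 52.29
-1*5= -5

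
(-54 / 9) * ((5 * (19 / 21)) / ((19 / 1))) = -10 / 7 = -1.43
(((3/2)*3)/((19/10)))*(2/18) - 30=-565/19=-29.74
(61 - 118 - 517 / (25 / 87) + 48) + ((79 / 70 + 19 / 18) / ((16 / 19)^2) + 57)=-1748.08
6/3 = 2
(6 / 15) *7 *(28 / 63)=56 / 45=1.24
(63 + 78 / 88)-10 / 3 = 7993 / 132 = 60.55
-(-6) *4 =24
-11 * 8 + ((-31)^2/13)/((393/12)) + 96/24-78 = -272042/1703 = -159.74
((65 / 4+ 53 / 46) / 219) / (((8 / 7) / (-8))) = -11207 / 20148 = -0.56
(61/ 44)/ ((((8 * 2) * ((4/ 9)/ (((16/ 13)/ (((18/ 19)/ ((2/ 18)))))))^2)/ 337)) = 7421077/ 2409264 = 3.08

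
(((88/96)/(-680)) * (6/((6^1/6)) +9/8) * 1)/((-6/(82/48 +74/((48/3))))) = 0.01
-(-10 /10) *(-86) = -86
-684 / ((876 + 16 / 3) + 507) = -0.49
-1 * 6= -6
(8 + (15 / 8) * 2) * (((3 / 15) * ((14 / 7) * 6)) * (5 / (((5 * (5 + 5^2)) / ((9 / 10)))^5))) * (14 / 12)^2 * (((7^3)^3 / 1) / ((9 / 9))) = 7527682910601 / 125000000000000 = 0.06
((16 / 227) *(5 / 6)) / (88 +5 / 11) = 440 / 662613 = 0.00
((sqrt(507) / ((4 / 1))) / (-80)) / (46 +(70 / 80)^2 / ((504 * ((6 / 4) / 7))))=-0.00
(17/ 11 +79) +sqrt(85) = sqrt(85) +886/ 11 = 89.76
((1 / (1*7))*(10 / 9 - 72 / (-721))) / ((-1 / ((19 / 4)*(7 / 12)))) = -74651 / 155736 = -0.48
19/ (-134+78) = -19/ 56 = -0.34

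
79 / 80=0.99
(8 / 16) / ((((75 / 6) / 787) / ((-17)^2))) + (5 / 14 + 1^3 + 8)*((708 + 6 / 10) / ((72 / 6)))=13510363 / 1400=9650.26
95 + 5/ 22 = 2095/ 22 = 95.23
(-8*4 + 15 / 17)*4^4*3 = -406272 / 17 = -23898.35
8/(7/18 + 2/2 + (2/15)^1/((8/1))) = 1440/253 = 5.69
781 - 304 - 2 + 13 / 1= 488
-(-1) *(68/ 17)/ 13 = 4/ 13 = 0.31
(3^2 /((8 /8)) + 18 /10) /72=3 /20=0.15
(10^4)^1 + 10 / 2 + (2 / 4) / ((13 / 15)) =260145 / 26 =10005.58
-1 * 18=-18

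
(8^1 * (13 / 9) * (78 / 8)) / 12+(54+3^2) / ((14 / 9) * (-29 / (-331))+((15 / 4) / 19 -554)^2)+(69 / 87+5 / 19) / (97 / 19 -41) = 8792112197466727849 / 939361578843161430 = 9.36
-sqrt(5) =-2.24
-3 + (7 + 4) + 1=9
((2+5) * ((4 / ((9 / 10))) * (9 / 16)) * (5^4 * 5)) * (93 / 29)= 10171875 / 58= 175377.16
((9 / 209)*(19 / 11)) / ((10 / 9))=0.07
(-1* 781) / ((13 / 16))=-12496 / 13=-961.23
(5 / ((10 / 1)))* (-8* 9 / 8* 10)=-45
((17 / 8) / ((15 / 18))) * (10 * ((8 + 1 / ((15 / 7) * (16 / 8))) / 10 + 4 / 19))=100181 / 3800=26.36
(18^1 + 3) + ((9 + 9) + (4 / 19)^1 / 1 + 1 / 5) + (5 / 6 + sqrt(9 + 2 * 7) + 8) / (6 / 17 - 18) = 1330721 / 34200 - 17 * sqrt(23) / 300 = 38.64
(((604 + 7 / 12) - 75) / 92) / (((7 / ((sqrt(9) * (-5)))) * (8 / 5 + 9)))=-158875 / 136528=-1.16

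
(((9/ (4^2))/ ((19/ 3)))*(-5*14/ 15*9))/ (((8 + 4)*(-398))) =189/ 241984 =0.00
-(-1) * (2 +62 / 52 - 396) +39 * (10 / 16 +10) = 2243 / 104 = 21.57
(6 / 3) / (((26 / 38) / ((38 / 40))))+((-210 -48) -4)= -33699 / 130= -259.22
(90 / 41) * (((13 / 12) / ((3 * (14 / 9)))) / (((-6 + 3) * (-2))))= 195 / 2296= 0.08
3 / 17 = 0.18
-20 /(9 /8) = -160 /9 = -17.78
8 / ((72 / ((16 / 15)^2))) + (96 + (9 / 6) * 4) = 206806 / 2025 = 102.13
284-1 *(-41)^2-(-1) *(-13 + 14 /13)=-18316 /13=-1408.92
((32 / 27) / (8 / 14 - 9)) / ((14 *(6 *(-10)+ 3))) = 16 / 90801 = 0.00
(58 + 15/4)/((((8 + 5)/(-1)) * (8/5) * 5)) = -19/32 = -0.59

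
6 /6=1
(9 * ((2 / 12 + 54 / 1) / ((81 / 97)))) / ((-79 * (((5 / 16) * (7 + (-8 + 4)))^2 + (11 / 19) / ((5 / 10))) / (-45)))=383344000 / 2347959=163.27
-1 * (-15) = 15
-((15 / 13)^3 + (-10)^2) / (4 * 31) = -223075 / 272428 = -0.82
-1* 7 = -7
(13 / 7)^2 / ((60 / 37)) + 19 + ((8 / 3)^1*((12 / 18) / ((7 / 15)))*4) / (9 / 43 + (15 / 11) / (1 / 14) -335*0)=588219977 / 26839260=21.92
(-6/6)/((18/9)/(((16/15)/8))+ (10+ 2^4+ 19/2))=-2/101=-0.02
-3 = -3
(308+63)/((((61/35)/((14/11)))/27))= 4908330/671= 7314.95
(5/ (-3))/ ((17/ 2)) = -10/ 51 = -0.20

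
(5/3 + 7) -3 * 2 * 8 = -118/3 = -39.33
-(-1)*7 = 7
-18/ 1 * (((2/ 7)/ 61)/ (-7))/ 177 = 12/ 176351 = 0.00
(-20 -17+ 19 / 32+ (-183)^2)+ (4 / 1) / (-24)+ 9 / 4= 33454.68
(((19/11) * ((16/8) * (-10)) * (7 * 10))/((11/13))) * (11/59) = -345800/649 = -532.82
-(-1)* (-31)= -31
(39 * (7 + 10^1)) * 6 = 3978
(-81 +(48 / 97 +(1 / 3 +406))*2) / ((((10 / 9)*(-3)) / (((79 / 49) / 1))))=-16843037 / 47530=-354.37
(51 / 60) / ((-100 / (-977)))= 16609 / 2000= 8.30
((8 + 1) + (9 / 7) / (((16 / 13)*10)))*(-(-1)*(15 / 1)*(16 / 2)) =30591 / 28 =1092.54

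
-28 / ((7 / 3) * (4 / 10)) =-30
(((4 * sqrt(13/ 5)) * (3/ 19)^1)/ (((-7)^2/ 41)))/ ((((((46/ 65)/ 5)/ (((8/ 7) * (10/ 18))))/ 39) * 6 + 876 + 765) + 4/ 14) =4157400 * sqrt(65)/ 64560912269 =0.00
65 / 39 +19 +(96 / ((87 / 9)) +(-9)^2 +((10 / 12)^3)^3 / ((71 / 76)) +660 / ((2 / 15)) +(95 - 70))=26387771308387 / 5187494016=5086.81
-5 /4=-1.25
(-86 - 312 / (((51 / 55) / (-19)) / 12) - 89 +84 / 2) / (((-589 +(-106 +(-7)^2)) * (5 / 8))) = -274084 / 1445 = -189.68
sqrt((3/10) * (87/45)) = sqrt(58)/10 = 0.76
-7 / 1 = -7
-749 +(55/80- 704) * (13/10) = -266129/160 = -1663.31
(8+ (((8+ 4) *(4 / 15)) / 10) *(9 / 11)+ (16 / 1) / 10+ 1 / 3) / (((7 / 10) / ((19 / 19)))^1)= 16822 / 1155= 14.56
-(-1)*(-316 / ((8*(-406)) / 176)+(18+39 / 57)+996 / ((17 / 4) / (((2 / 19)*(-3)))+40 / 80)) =-49245829 / 1199527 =-41.05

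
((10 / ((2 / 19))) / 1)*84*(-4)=-31920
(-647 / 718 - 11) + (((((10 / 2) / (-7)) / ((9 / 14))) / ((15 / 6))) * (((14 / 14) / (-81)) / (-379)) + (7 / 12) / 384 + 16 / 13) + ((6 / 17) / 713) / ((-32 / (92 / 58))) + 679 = 668.33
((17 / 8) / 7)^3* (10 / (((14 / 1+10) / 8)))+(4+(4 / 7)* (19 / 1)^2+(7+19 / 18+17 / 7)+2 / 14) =174654815 / 790272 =221.01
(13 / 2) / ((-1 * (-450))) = 13 / 900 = 0.01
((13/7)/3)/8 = 13/168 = 0.08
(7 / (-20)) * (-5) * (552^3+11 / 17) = 20015396429 / 68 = 294344065.13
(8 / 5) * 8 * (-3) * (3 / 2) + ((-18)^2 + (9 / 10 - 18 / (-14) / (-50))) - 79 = 32948 / 175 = 188.27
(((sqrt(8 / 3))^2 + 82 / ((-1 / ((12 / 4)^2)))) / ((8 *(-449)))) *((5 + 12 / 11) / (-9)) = -73901 / 533412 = -0.14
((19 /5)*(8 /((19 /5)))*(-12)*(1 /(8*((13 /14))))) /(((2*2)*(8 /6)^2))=-189 /104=-1.82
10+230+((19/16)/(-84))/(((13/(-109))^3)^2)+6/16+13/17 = -4670.80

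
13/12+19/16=109/48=2.27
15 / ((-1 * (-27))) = 5 / 9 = 0.56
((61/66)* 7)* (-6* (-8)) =3416/11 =310.55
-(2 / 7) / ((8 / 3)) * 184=-138 / 7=-19.71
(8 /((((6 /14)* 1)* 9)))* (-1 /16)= -7 /54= -0.13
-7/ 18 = -0.39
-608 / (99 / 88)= -4864 / 9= -540.44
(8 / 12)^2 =0.44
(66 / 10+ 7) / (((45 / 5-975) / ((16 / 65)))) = -544 / 156975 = -0.00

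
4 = 4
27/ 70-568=-39733/ 70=-567.61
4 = 4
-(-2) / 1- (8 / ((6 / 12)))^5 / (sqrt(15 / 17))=2- 1048576*sqrt(255) / 15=-1116292.40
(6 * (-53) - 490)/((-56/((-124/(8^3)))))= -3131/896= -3.49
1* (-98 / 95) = -98 / 95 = -1.03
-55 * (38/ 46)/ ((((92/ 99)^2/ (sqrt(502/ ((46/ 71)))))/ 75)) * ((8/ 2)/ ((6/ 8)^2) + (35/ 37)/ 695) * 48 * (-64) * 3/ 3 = 5394935751480000 * sqrt(409883)/ 1439222263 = 2399873563.91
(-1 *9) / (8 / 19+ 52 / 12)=-513 / 271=-1.89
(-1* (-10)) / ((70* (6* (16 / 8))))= 1 / 84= 0.01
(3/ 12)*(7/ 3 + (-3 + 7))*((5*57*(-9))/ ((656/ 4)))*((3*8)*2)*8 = -389880/ 41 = -9509.27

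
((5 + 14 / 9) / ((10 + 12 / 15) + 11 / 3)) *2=590 / 651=0.91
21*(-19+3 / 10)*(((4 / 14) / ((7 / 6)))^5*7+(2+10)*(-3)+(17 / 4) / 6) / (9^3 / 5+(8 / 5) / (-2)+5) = 6390450701107 / 69177612000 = 92.38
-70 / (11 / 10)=-700 / 11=-63.64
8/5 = 1.60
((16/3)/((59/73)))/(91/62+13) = 72416/158769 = 0.46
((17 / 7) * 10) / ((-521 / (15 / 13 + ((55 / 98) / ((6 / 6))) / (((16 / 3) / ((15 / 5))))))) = -0.07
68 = 68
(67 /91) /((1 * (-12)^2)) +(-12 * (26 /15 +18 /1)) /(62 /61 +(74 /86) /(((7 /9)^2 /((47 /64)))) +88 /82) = -1744066912345661 /23084967512880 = -75.55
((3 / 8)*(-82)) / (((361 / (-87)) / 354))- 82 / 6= 5652629 / 2166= 2609.71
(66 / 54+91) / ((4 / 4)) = 830 / 9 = 92.22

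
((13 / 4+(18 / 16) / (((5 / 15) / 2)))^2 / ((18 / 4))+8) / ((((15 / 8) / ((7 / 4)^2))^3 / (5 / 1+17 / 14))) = 8285851 / 10125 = 818.36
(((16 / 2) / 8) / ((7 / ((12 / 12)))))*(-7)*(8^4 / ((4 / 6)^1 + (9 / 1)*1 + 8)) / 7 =-12288 / 371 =-33.12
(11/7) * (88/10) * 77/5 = 5324/25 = 212.96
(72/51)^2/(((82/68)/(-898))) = -1034496/697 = -1484.21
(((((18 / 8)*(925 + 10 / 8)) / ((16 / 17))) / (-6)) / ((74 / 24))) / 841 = -566865 / 3982976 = -0.14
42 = 42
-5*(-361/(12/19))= 34295/12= 2857.92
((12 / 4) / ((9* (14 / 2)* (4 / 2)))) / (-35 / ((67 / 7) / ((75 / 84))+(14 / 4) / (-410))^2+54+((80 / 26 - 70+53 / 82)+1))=-342666213279 / 166684829700683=-0.00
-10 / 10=-1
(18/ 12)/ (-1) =-3/ 2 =-1.50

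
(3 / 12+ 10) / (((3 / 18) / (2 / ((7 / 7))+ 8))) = 615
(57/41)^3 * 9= 1666737/68921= 24.18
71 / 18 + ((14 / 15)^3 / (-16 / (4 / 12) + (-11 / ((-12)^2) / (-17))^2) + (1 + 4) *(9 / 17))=72337308196747 / 11002599915750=6.57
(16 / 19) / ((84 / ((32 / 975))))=0.00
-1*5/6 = -5/6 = -0.83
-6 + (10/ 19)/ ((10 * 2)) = -5.97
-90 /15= -6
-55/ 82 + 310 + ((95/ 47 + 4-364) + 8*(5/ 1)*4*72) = 44210585/ 3854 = 11471.35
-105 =-105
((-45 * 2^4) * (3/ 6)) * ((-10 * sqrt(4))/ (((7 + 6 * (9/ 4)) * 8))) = 1800/ 41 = 43.90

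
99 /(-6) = -33 /2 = -16.50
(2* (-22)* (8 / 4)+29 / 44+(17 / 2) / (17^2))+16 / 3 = -183959 / 2244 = -81.98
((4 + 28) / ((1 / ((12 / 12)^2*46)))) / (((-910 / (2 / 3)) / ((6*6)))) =-17664 / 455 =-38.82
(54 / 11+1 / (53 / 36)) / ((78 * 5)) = 543 / 37895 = 0.01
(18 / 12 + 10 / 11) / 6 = 53 / 132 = 0.40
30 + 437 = 467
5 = 5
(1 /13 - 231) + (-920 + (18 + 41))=-14195 /13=-1091.92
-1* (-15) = 15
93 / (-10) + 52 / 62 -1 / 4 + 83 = 46059 / 620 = 74.29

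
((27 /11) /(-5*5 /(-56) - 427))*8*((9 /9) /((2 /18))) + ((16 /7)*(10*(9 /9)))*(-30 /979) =-182479872 /163697611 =-1.11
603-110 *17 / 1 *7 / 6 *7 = -44006 / 3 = -14668.67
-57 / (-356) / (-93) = -19 / 11036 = -0.00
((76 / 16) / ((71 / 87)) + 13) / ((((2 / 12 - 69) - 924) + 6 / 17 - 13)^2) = 13902345 / 746802742151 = 0.00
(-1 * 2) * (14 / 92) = -7 / 23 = -0.30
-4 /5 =-0.80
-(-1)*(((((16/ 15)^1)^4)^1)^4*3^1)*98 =1807780919223536058368/ 2189469451904296875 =825.67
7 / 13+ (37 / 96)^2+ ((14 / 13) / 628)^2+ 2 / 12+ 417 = 417.85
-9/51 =-3/17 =-0.18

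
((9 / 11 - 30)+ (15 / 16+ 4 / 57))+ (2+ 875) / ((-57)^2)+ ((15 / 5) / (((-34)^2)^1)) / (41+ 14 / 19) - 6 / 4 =-3853381950703 / 131048908848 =-29.40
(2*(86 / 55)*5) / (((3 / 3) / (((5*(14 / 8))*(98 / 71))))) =147490 / 781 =188.85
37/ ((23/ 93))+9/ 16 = 55263/ 368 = 150.17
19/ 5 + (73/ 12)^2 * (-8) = -26303/ 90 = -292.26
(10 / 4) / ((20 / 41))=41 / 8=5.12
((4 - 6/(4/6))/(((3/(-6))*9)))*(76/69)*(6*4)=6080/207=29.37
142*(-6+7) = 142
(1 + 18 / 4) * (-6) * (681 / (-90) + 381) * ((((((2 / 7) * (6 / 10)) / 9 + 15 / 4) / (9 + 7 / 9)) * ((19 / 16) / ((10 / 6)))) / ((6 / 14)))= -1010857893 / 128000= -7897.33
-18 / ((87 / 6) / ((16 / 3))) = -192 / 29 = -6.62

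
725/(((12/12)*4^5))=725/1024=0.71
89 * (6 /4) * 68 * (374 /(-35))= -3395172 /35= -97004.91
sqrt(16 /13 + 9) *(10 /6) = 5 *sqrt(1729) /39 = 5.33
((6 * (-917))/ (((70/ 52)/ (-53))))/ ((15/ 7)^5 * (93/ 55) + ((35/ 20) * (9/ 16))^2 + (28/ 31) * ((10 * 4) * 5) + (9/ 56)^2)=25425897427746816/ 30287223662975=839.49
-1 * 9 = -9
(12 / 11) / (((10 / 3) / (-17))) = -306 / 55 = -5.56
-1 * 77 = -77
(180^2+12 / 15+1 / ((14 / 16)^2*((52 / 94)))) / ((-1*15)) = -34401356 / 15925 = -2160.21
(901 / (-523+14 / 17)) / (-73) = 15317 / 648021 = 0.02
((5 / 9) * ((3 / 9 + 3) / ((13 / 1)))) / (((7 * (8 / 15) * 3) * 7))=125 / 68796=0.00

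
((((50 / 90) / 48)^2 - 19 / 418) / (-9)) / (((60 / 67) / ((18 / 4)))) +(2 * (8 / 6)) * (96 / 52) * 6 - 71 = -132698208293 / 3202467840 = -41.44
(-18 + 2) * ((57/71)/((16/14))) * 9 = -7182/71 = -101.15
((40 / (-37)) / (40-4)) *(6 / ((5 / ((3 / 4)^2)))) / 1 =-0.02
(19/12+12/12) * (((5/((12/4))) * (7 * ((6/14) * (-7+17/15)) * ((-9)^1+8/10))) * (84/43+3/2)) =2145.92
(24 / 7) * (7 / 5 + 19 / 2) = 1308 / 35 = 37.37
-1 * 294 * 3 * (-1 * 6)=5292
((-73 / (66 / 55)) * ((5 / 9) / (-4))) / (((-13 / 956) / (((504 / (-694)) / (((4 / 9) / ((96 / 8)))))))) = 54958050 / 4511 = 12183.12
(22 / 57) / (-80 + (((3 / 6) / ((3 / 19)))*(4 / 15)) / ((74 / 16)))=-6105 / 1262512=-0.00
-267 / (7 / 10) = -2670 / 7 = -381.43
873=873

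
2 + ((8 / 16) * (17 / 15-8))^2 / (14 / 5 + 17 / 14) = 124843 / 25290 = 4.94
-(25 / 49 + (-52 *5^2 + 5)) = 63430 / 49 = 1294.49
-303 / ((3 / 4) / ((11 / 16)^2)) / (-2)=12221 / 128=95.48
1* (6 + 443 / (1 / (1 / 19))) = 557 / 19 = 29.32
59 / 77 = 0.77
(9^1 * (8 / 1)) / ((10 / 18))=648 / 5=129.60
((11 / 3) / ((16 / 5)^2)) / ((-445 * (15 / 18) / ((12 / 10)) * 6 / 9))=-99 / 56960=-0.00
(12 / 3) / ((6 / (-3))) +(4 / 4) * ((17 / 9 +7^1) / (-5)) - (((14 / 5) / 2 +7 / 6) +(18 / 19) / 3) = -11389 / 1710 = -6.66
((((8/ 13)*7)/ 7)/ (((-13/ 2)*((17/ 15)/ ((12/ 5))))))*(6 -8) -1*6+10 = 12644/ 2873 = 4.40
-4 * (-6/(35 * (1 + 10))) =24/385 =0.06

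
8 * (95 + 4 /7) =5352 /7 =764.57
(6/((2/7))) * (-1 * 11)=-231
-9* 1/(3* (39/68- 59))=204/3973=0.05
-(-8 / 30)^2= -0.07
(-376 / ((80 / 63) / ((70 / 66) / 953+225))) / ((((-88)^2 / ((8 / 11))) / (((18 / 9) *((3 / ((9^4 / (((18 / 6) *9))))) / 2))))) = -116401187 / 1506910284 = -0.08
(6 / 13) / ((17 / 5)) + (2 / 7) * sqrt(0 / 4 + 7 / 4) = 30 / 221 + sqrt(7) / 7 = 0.51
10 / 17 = 0.59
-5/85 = -1/17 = -0.06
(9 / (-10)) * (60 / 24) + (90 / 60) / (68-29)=-115 / 52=-2.21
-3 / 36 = -1 / 12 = -0.08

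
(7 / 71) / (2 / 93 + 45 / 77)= 50127 / 308069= 0.16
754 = 754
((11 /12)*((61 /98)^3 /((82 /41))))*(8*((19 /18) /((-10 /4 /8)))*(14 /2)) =-47439029 /2268945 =-20.91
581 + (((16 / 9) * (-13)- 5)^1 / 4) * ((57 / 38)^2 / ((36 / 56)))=40061 / 72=556.40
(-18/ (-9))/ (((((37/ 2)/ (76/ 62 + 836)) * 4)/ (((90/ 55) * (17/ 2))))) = 3970962/ 12617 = 314.73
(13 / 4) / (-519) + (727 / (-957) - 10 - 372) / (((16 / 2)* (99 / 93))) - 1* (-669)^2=-19564007480309 / 43708104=-447605.95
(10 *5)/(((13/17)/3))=2550/13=196.15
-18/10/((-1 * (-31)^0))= 9/5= 1.80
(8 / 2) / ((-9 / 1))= -4 / 9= -0.44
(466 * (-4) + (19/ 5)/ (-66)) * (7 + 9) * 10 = -9842224/ 33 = -298249.21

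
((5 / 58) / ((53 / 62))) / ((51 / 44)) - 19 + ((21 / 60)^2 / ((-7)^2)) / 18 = -3558053071 / 188128800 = -18.91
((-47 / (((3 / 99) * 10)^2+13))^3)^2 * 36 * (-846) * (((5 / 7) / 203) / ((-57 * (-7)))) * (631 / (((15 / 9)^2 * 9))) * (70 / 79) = -230337893160882777630340910259806256 / 17911982975305950502885303328729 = -12859.43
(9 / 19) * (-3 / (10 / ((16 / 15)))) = -72 / 475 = -0.15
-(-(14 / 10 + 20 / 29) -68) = 10163 / 145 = 70.09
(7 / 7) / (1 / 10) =10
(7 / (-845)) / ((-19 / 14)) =98 / 16055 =0.01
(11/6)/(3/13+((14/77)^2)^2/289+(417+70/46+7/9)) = 41749733883/9553787978200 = 0.00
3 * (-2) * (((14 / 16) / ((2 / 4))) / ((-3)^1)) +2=11 / 2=5.50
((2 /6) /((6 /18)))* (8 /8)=1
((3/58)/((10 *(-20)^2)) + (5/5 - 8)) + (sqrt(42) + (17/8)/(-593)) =-963523221/137576000 + sqrt(42) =-0.52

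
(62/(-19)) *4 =-248/19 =-13.05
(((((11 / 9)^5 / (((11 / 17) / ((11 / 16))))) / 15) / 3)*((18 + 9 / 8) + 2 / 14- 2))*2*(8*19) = 50302830391 / 148803480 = 338.05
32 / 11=2.91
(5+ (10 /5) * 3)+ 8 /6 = 37 /3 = 12.33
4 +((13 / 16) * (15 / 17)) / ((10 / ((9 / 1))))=2527 / 544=4.65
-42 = -42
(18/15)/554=3/1385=0.00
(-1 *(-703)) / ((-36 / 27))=-2109 / 4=-527.25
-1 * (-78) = 78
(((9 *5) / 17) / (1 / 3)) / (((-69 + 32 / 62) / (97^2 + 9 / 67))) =-2638274220 / 2418097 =-1091.05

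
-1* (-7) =7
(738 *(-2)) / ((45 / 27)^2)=-13284 / 25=-531.36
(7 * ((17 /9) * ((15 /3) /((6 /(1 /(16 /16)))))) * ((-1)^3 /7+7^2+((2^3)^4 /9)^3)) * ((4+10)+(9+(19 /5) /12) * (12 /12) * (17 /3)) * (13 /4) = 639077068143733505 /2834352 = 225475547195.17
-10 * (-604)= 6040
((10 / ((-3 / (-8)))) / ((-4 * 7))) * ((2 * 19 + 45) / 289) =-1660 / 6069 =-0.27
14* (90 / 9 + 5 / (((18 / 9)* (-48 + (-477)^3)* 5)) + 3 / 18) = 735601582 / 5168161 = 142.33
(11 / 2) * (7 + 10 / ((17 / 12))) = 2629 / 34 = 77.32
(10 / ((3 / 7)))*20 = 1400 / 3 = 466.67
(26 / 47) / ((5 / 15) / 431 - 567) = -16809 / 17228555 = -0.00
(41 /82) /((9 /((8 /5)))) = 4 /45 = 0.09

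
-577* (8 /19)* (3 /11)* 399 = -290808 /11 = -26437.09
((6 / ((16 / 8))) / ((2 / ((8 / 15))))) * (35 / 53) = 28 / 53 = 0.53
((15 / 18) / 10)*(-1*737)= -737 / 12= -61.42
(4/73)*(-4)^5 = -4096/73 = -56.11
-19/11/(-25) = 19/275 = 0.07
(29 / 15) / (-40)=-29 / 600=-0.05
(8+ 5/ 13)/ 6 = 109/ 78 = 1.40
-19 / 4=-4.75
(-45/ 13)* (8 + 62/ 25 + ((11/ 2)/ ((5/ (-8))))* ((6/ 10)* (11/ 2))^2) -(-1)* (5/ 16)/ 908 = 1394994713/ 4721600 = 295.45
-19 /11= -1.73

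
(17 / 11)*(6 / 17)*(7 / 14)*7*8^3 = 977.45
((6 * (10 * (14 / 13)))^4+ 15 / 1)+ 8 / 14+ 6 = 17431881.80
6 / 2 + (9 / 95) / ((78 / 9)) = 7437 / 2470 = 3.01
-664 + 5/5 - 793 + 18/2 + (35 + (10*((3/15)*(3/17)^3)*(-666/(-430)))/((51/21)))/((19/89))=-437744908884/341183285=-1283.02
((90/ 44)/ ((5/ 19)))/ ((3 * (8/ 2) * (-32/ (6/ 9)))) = -19/ 1408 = -0.01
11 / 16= 0.69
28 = 28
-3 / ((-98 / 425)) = 1275 / 98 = 13.01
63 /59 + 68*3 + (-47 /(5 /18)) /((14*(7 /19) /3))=1541706 /14455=106.66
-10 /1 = -10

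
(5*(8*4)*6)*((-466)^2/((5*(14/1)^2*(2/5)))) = 26058720/49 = 531810.61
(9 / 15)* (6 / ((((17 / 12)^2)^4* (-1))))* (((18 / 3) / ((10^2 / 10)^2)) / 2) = -5804752896 / 871969680125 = -0.01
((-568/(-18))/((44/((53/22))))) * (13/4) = 48919/8712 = 5.62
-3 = -3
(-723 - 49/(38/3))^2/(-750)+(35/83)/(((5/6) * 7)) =-21105277401/29963000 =-704.38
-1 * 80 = -80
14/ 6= 7/ 3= 2.33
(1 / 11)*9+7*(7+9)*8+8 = 9953 / 11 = 904.82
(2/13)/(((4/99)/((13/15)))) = 33/10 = 3.30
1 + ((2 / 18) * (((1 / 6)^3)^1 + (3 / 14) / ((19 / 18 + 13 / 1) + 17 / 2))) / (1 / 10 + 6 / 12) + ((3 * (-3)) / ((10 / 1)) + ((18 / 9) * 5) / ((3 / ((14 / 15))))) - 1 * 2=50292461 / 41436360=1.21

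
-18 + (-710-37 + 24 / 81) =-20647 / 27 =-764.70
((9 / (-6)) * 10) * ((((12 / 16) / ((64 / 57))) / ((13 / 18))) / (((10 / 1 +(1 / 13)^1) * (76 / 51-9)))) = 1177335 / 6422144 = 0.18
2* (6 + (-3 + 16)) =38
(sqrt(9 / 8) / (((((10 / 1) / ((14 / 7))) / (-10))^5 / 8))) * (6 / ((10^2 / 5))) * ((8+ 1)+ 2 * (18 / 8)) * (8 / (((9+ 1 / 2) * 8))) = -7776 * sqrt(2) / 95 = -115.76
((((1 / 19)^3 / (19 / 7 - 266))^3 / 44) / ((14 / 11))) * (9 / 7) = -63 / 16160262137030962866824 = -0.00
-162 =-162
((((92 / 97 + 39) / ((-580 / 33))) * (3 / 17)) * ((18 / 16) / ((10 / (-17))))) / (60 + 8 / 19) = 2623995 / 206676736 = 0.01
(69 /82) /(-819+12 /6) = -69 /66994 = -0.00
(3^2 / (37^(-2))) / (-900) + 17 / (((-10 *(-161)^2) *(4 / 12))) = -35486359 / 2592100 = -13.69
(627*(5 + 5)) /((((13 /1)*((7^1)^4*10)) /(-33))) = -20691 /31213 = -0.66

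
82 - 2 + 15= 95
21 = 21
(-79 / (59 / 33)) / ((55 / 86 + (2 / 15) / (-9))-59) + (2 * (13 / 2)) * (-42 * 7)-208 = -161115259220 / 39986483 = -4029.24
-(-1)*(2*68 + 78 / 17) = 2390 / 17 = 140.59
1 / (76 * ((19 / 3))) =3 / 1444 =0.00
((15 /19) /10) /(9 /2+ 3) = 1 /95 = 0.01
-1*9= -9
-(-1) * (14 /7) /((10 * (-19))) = -1 /95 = -0.01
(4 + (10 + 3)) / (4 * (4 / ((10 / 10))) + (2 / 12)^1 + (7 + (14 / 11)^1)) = 1122 / 1613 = 0.70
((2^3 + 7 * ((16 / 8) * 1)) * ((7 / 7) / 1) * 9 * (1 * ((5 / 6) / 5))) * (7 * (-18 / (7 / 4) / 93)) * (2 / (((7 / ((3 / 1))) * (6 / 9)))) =-7128 / 217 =-32.85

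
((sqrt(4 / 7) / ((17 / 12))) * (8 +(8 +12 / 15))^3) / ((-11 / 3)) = -6096384 * sqrt(7) / 23375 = -690.03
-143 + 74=-69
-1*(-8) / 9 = 8 / 9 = 0.89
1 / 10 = 0.10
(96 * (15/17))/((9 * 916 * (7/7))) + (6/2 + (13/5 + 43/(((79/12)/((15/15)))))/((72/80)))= 36416311/2767923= 13.16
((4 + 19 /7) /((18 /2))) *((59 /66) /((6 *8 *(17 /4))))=2773 /848232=0.00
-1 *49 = -49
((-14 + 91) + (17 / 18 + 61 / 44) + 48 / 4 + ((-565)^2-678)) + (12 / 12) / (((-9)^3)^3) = 5431668789175615 / 17046501516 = 318638.33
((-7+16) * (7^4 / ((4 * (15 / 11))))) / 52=79233 / 1040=76.19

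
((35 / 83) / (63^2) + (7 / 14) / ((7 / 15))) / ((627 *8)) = 100855 / 472115952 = 0.00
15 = 15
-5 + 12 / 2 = 1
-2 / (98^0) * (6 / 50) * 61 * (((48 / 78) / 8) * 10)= -732 / 65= -11.26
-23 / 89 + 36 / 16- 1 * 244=-86155 / 356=-242.01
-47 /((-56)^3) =47 /175616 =0.00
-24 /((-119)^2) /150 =-4 /354025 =-0.00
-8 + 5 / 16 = -123 / 16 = -7.69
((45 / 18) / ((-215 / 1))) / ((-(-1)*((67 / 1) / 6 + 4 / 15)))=-15 / 14749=-0.00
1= 1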